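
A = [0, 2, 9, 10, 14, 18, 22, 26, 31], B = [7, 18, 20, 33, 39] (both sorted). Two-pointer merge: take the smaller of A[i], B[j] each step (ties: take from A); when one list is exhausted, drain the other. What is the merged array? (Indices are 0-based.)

[i=0,j=0] A[i]=0<=B[j]=7 take 0 → i++
[i=1,j=0] A[i]=2<=B[j]=7 take 2 → i++
[i=2,j=0] A[i]=9>B[j]=7 take 7 → j++
[i=2,j=1] A[i]=9<=B[j]=18 take 9 → i++
[i=3,j=1] A[i]=10<=B[j]=18 take 10 → i++
[i=4,j=1] A[i]=14<=B[j]=18 take 14 → i++
[i=5,j=1] A[i]=18<=B[j]=18 take 18 → i++
[i=6,j=1] A[i]=22>B[j]=18 take 18 → j++
[i=6,j=2] A[i]=22>B[j]=20 take 20 → j++
[i=6,j=3] A[i]=22<=B[j]=33 take 22 → i++
[i=7,j=3] A[i]=26<=B[j]=33 take 26 → i++
[i=8,j=3] A[i]=31<=B[j]=33 take 31 → i++
[i=9,j=3] A done, take B[j]=33 → j++
[i=9,j=4] A done, take B[j]=39 → j++

[0, 2, 7, 9, 10, 14, 18, 18, 20, 22, 26, 31, 33, 39]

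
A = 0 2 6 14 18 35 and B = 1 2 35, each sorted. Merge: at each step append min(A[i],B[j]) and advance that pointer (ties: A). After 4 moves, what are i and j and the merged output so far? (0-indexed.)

[i=0,j=0] A[i]=0<=B[j]=1 take 0 → i++
[i=1,j=0] A[i]=2>B[j]=1 take 1 → j++
[i=1,j=1] A[i]=2<=B[j]=2 take 2 → i++
[i=2,j=1] A[i]=6>B[j]=2 take 2 → j++

i=2, j=2, merged so far=[0, 1, 2, 2]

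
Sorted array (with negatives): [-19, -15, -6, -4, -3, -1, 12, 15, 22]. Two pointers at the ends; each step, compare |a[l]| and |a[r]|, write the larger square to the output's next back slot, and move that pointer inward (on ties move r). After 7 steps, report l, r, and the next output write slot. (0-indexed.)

l=0 r=8: |-19|<=|22| out[8]=484, r--
l=0 r=7: |-19|>|15| out[7]=361, l++
l=1 r=7: |-15|<=|15| out[6]=225, r--
l=1 r=6: |-15|>|12| out[5]=225, l++
l=2 r=6: |-6|<=|12| out[4]=144, r--
l=2 r=5: |-6|>|-1| out[3]=36, l++
l=3 r=5: |-4|>|-1| out[2]=16, l++

l=4, r=5, next write slot=1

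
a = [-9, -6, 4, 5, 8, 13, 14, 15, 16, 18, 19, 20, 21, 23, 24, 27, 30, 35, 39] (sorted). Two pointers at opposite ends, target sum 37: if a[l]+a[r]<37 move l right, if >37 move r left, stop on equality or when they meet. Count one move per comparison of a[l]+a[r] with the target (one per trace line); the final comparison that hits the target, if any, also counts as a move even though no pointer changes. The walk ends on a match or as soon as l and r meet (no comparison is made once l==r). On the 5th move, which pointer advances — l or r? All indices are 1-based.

l=1 r=19: -9+39=30 <37, l++
l=2 r=19: -6+39=33 <37, l++
l=3 r=19: 4+39=43 >37, r--
l=3 r=18: 4+35=39 >37, r--
l=3 r=17: 4+30=34 <37, l++

l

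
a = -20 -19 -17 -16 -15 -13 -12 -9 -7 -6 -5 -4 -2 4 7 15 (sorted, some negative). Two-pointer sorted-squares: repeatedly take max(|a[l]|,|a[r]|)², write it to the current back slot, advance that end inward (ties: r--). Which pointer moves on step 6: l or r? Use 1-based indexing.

l

[1,16] |-20|>|15| out[16]=400 → l++
[2,16] |-19|>|15| out[15]=361 → l++
[3,16] |-17|>|15| out[14]=289 → l++
[4,16] |-16|>|15| out[13]=256 → l++
[5,16] |-15|<=|15| out[12]=225 → r--
[5,15] |-15|>|7| out[11]=225 → l++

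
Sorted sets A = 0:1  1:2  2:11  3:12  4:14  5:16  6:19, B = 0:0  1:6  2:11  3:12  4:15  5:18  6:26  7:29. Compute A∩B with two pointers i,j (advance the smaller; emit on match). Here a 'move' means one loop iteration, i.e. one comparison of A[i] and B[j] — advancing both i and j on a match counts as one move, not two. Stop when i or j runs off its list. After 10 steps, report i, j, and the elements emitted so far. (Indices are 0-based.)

i=6, j=6, emitted=[11, 12]

i=0 j=0: 1>0, j++
i=0 j=1: 1<6, i++
i=1 j=1: 2<6, i++
i=2 j=1: 11>6, j++
i=2 j=2: 11==11 emit, i++,j++
i=3 j=3: 12==12 emit, i++,j++
i=4 j=4: 14<15, i++
i=5 j=4: 16>15, j++
i=5 j=5: 16<18, i++
i=6 j=5: 19>18, j++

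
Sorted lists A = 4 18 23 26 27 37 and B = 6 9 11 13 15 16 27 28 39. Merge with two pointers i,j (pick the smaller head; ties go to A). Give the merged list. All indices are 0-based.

[4, 6, 9, 11, 13, 15, 16, 18, 23, 26, 27, 27, 28, 37, 39]

i=0 j=0: A[i]=4<=B[j]=6 take 4, i++
i=1 j=0: A[i]=18>B[j]=6 take 6, j++
i=1 j=1: A[i]=18>B[j]=9 take 9, j++
i=1 j=2: A[i]=18>B[j]=11 take 11, j++
i=1 j=3: A[i]=18>B[j]=13 take 13, j++
i=1 j=4: A[i]=18>B[j]=15 take 15, j++
i=1 j=5: A[i]=18>B[j]=16 take 16, j++
i=1 j=6: A[i]=18<=B[j]=27 take 18, i++
i=2 j=6: A[i]=23<=B[j]=27 take 23, i++
i=3 j=6: A[i]=26<=B[j]=27 take 26, i++
i=4 j=6: A[i]=27<=B[j]=27 take 27, i++
i=5 j=6: A[i]=37>B[j]=27 take 27, j++
i=5 j=7: A[i]=37>B[j]=28 take 28, j++
i=5 j=8: A[i]=37<=B[j]=39 take 37, i++
i=6 j=8: A done, take B[j]=39, j++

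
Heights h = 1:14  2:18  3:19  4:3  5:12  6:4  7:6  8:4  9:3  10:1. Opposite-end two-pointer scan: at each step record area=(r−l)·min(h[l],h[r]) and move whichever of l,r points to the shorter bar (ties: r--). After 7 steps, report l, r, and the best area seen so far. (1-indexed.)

l=1, r=3, best area=48

[1,10] min(14,1)*9=9 best=9 * → r--
[1,9] min(14,3)*8=24 best=24 * → r--
[1,8] min(14,4)*7=28 best=28 * → r--
[1,7] min(14,6)*6=36 best=36 * → r--
[1,6] min(14,4)*5=20 best=36 → r--
[1,5] min(14,12)*4=48 best=48 * → r--
[1,4] min(14,3)*3=9 best=48 → r--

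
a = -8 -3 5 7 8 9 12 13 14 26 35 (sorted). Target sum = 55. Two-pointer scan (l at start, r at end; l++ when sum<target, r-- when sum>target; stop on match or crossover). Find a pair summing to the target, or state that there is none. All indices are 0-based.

no pair

[0,10] -8+35=27 <55 → l++
[1,10] -3+35=32 <55 → l++
[2,10] 5+35=40 <55 → l++
[3,10] 7+35=42 <55 → l++
[4,10] 8+35=43 <55 → l++
[5,10] 9+35=44 <55 → l++
[6,10] 12+35=47 <55 → l++
[7,10] 13+35=48 <55 → l++
[8,10] 14+35=49 <55 → l++
[9,10] 26+35=61 >55 → r--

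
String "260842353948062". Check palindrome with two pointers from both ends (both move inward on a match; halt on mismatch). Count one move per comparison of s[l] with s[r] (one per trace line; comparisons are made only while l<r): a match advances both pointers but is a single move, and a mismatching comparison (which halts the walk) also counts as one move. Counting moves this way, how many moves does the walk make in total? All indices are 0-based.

6 moves

[0,14] '2'=='2' → l++,r--
[1,13] '6'=='6' → l++,r--
[2,12] '0'=='0' → l++,r--
[3,11] '8'=='8' → l++,r--
[4,10] '4'=='4' → l++,r--
[5,9] '2'!='9' → stop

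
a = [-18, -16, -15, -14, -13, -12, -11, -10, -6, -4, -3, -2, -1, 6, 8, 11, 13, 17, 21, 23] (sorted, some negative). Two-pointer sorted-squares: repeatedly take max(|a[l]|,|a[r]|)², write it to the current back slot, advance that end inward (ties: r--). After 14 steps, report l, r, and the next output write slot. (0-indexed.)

[0,19] |-18|<=|23| out[19]=529 → r--
[0,18] |-18|<=|21| out[18]=441 → r--
[0,17] |-18|>|17| out[17]=324 → l++
[1,17] |-16|<=|17| out[16]=289 → r--
[1,16] |-16|>|13| out[15]=256 → l++
[2,16] |-15|>|13| out[14]=225 → l++
[3,16] |-14|>|13| out[13]=196 → l++
[4,16] |-13|<=|13| out[12]=169 → r--
[4,15] |-13|>|11| out[11]=169 → l++
[5,15] |-12|>|11| out[10]=144 → l++
[6,15] |-11|<=|11| out[9]=121 → r--
[6,14] |-11|>|8| out[8]=121 → l++
[7,14] |-10|>|8| out[7]=100 → l++
[8,14] |-6|<=|8| out[6]=64 → r--

l=8, r=13, next write slot=5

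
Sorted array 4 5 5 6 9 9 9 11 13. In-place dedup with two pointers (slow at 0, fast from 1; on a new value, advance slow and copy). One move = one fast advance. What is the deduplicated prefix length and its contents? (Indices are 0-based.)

slow=0 fast=1: a[fast]=5≠a[slow]=4 write a[1]=5, slow++,fast++
slow=1 fast=2: a[fast]=5=a[slow] dup, fast++
slow=1 fast=3: a[fast]=6≠a[slow]=5 write a[2]=6, slow++,fast++
slow=2 fast=4: a[fast]=9≠a[slow]=6 write a[3]=9, slow++,fast++
slow=3 fast=5: a[fast]=9=a[slow] dup, fast++
slow=3 fast=6: a[fast]=9=a[slow] dup, fast++
slow=3 fast=7: a[fast]=11≠a[slow]=9 write a[4]=11, slow++,fast++
slow=4 fast=8: a[fast]=13≠a[slow]=11 write a[5]=13, slow++,fast++

length 6; prefix = [4, 5, 6, 9, 11, 13]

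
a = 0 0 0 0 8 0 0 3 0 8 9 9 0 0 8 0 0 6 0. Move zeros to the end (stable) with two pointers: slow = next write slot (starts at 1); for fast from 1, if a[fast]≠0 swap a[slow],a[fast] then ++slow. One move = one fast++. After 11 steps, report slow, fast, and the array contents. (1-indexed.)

slow=5, fast=12, a=[8, 3, 8, 9, 0, 0, 0, 0, 0, 0, 0, 9, 0, 0, 8, 0, 0, 6, 0]

(s=1,f=1) a[fast]=0 → fast++
(s=1,f=2) a[fast]=0 → fast++
(s=1,f=3) a[fast]=0 → fast++
(s=1,f=4) a[fast]=0 → fast++
(s=1,f=5) a[fast]=8≠0 swap→a[1]=8 → slow++,fast++
(s=2,f=6) a[fast]=0 → fast++
(s=2,f=7) a[fast]=0 → fast++
(s=2,f=8) a[fast]=3≠0 swap→a[2]=3 → slow++,fast++
(s=3,f=9) a[fast]=0 → fast++
(s=3,f=10) a[fast]=8≠0 swap→a[3]=8 → slow++,fast++
(s=4,f=11) a[fast]=9≠0 swap→a[4]=9 → slow++,fast++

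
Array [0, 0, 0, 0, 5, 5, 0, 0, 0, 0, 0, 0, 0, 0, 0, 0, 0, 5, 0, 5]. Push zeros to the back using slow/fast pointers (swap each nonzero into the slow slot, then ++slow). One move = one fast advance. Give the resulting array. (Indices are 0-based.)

slow=0 fast=0: a[fast]=0, fast++
slow=0 fast=1: a[fast]=0, fast++
slow=0 fast=2: a[fast]=0, fast++
slow=0 fast=3: a[fast]=0, fast++
slow=0 fast=4: a[fast]=5≠0 swap→a[0]=5, slow++,fast++
slow=1 fast=5: a[fast]=5≠0 swap→a[1]=5, slow++,fast++
slow=2 fast=6: a[fast]=0, fast++
slow=2 fast=7: a[fast]=0, fast++
slow=2 fast=8: a[fast]=0, fast++
slow=2 fast=9: a[fast]=0, fast++
slow=2 fast=10: a[fast]=0, fast++
slow=2 fast=11: a[fast]=0, fast++
slow=2 fast=12: a[fast]=0, fast++
slow=2 fast=13: a[fast]=0, fast++
slow=2 fast=14: a[fast]=0, fast++
slow=2 fast=15: a[fast]=0, fast++
slow=2 fast=16: a[fast]=0, fast++
slow=2 fast=17: a[fast]=5≠0 swap→a[2]=5, slow++,fast++
slow=3 fast=18: a[fast]=0, fast++
slow=3 fast=19: a[fast]=5≠0 swap→a[3]=5, slow++,fast++

[5, 5, 5, 5, 0, 0, 0, 0, 0, 0, 0, 0, 0, 0, 0, 0, 0, 0, 0, 0]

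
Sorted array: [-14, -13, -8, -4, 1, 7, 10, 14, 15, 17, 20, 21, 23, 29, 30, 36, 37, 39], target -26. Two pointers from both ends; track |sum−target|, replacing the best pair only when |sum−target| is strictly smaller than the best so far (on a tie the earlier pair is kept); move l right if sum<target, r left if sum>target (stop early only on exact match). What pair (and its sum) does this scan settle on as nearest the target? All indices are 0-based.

pair (-14, -13) with sum -27 (|Δ|=1)

[0,17] -14+39=25 d=51 * → r--
[0,16] -14+37=23 d=49 * → r--
[0,15] -14+36=22 d=48 * → r--
[0,14] -14+30=16 d=42 * → r--
[0,13] -14+29=15 d=41 * → r--
[0,12] -14+23=9 d=35 * → r--
[0,11] -14+21=7 d=33 * → r--
[0,10] -14+20=6 d=32 * → r--
[0,9] -14+17=3 d=29 * → r--
[0,8] -14+15=1 d=27 * → r--
[0,7] -14+14=0 d=26 * → r--
[0,6] -14+10=-4 d=22 * → r--
[0,5] -14+7=-7 d=19 * → r--
[0,4] -14+1=-13 d=13 * → r--
[0,3] -14+-4=-18 d=8 * → r--
[0,2] -14+-8=-22 d=4 * → r--
[0,1] -14+-13=-27 d=1 * → l++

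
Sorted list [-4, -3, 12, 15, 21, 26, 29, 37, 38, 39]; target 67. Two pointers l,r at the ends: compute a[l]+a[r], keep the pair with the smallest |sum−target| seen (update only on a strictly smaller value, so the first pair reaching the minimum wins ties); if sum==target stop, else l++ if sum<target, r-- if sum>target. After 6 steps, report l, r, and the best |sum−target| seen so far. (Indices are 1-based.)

l=1 r=10: -4+39=35 d=32 *, l++
l=2 r=10: -3+39=36 d=31 *, l++
l=3 r=10: 12+39=51 d=16 *, l++
l=4 r=10: 15+39=54 d=13 *, l++
l=5 r=10: 21+39=60 d=7 *, l++
l=6 r=10: 26+39=65 d=2 *, l++

l=7, r=10, best |Δ|=2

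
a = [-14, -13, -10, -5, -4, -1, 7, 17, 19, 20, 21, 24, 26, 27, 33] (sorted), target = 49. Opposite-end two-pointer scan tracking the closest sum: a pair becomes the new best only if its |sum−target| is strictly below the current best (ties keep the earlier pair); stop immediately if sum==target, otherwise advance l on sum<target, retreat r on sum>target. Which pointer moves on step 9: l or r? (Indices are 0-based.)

[0,14] -14+33=19 d=30 * → l++
[1,14] -13+33=20 d=29 * → l++
[2,14] -10+33=23 d=26 * → l++
[3,14] -5+33=28 d=21 * → l++
[4,14] -4+33=29 d=20 * → l++
[5,14] -1+33=32 d=17 * → l++
[6,14] 7+33=40 d=9 * → l++
[7,14] 17+33=50 d=1 * → r--
[7,13] 17+27=44 d=5 → l++

l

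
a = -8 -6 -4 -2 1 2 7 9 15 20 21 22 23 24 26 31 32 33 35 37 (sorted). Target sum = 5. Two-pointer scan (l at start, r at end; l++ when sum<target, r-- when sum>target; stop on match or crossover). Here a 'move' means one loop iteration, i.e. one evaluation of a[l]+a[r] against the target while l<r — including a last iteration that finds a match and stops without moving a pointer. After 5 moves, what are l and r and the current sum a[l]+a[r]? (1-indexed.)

[1,20] -8+37=29 >5 → r--
[1,19] -8+35=27 >5 → r--
[1,18] -8+33=25 >5 → r--
[1,17] -8+32=24 >5 → r--
[1,16] -8+31=23 >5 → r--

l=1, r=15, sum=18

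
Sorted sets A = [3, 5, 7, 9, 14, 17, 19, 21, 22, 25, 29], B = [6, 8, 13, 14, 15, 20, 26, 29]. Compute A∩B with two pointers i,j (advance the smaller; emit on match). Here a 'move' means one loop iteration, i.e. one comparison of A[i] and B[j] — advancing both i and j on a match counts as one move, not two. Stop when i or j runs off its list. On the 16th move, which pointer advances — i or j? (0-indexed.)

j

[i=0,j=0] 3<6 → i++
[i=1,j=0] 5<6 → i++
[i=2,j=0] 7>6 → j++
[i=2,j=1] 7<8 → i++
[i=3,j=1] 9>8 → j++
[i=3,j=2] 9<13 → i++
[i=4,j=2] 14>13 → j++
[i=4,j=3] 14==14 emit → i++,j++
[i=5,j=4] 17>15 → j++
[i=5,j=5] 17<20 → i++
[i=6,j=5] 19<20 → i++
[i=7,j=5] 21>20 → j++
[i=7,j=6] 21<26 → i++
[i=8,j=6] 22<26 → i++
[i=9,j=6] 25<26 → i++
[i=10,j=6] 29>26 → j++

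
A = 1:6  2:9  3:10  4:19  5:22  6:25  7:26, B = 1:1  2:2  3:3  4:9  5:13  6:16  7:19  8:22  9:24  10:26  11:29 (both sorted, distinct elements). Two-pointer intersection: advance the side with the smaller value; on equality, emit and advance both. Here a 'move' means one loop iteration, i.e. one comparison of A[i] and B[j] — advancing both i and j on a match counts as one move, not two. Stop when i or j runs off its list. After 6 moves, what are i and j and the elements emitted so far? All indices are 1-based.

i=4, j=5, emitted=[9]

i=1 j=1: 6>1, j++
i=1 j=2: 6>2, j++
i=1 j=3: 6>3, j++
i=1 j=4: 6<9, i++
i=2 j=4: 9==9 emit, i++,j++
i=3 j=5: 10<13, i++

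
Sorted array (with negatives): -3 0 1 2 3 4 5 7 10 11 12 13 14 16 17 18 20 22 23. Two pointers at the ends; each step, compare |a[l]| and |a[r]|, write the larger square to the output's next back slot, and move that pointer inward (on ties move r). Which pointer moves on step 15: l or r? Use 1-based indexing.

[1,19] |-3|<=|23| out[19]=529 → r--
[1,18] |-3|<=|22| out[18]=484 → r--
[1,17] |-3|<=|20| out[17]=400 → r--
[1,16] |-3|<=|18| out[16]=324 → r--
[1,15] |-3|<=|17| out[15]=289 → r--
[1,14] |-3|<=|16| out[14]=256 → r--
[1,13] |-3|<=|14| out[13]=196 → r--
[1,12] |-3|<=|13| out[12]=169 → r--
[1,11] |-3|<=|12| out[11]=144 → r--
[1,10] |-3|<=|11| out[10]=121 → r--
[1,9] |-3|<=|10| out[9]=100 → r--
[1,8] |-3|<=|7| out[8]=49 → r--
[1,7] |-3|<=|5| out[7]=25 → r--
[1,6] |-3|<=|4| out[6]=16 → r--
[1,5] |-3|<=|3| out[5]=9 → r--

r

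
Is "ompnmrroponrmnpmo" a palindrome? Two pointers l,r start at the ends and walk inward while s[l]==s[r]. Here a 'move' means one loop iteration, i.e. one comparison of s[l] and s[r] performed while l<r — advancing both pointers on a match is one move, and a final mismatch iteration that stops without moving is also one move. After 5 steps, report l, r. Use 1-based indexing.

l=1 r=17: 'o'=='o', l++,r--
l=2 r=16: 'm'=='m', l++,r--
l=3 r=15: 'p'=='p', l++,r--
l=4 r=14: 'n'=='n', l++,r--
l=5 r=13: 'm'=='m', l++,r--

l=6, r=12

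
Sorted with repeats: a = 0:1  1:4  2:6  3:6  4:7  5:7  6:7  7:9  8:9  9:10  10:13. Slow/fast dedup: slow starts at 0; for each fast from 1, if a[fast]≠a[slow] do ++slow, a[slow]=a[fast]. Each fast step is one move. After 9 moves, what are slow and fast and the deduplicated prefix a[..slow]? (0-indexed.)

(s=0,f=1) a[fast]=4≠a[slow]=1 write a[1]=4 → slow++,fast++
(s=1,f=2) a[fast]=6≠a[slow]=4 write a[2]=6 → slow++,fast++
(s=2,f=3) a[fast]=6=a[slow] dup → fast++
(s=2,f=4) a[fast]=7≠a[slow]=6 write a[3]=7 → slow++,fast++
(s=3,f=5) a[fast]=7=a[slow] dup → fast++
(s=3,f=6) a[fast]=7=a[slow] dup → fast++
(s=3,f=7) a[fast]=9≠a[slow]=7 write a[4]=9 → slow++,fast++
(s=4,f=8) a[fast]=9=a[slow] dup → fast++
(s=4,f=9) a[fast]=10≠a[slow]=9 write a[5]=10 → slow++,fast++

slow=5, fast=10, prefix=[1, 4, 6, 7, 9, 10]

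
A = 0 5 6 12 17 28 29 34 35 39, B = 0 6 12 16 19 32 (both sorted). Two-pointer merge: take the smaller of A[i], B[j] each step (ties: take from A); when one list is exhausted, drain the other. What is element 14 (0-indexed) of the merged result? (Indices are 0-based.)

i=0 j=0: A[i]=0<=B[j]=0 take 0, i++
i=1 j=0: A[i]=5>B[j]=0 take 0, j++
i=1 j=1: A[i]=5<=B[j]=6 take 5, i++
i=2 j=1: A[i]=6<=B[j]=6 take 6, i++
i=3 j=1: A[i]=12>B[j]=6 take 6, j++
i=3 j=2: A[i]=12<=B[j]=12 take 12, i++
i=4 j=2: A[i]=17>B[j]=12 take 12, j++
i=4 j=3: A[i]=17>B[j]=16 take 16, j++
i=4 j=4: A[i]=17<=B[j]=19 take 17, i++
i=5 j=4: A[i]=28>B[j]=19 take 19, j++
i=5 j=5: A[i]=28<=B[j]=32 take 28, i++
i=6 j=5: A[i]=29<=B[j]=32 take 29, i++
i=7 j=5: A[i]=34>B[j]=32 take 32, j++
i=7 j=6: B done, take A[i]=34, i++
i=8 j=6: B done, take A[i]=35, i++
i=9 j=6: B done, take A[i]=39, i++

merged[14] = 35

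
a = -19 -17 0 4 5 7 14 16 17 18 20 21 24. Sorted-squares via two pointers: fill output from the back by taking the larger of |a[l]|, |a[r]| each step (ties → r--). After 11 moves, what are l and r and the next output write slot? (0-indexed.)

l=2, r=3, next write slot=1

[0,12] |-19|<=|24| out[12]=576 → r--
[0,11] |-19|<=|21| out[11]=441 → r--
[0,10] |-19|<=|20| out[10]=400 → r--
[0,9] |-19|>|18| out[9]=361 → l++
[1,9] |-17|<=|18| out[8]=324 → r--
[1,8] |-17|<=|17| out[7]=289 → r--
[1,7] |-17|>|16| out[6]=289 → l++
[2,7] |0|<=|16| out[5]=256 → r--
[2,6] |0|<=|14| out[4]=196 → r--
[2,5] |0|<=|7| out[3]=49 → r--
[2,4] |0|<=|5| out[2]=25 → r--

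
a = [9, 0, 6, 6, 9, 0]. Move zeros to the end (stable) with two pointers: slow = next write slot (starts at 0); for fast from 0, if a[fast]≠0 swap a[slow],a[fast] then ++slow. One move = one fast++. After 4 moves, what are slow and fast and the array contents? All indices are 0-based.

slow=3, fast=4, a=[9, 6, 6, 0, 9, 0]

slow=0 fast=0: a[fast]=9≠0 swap→a[0]=9, slow++,fast++
slow=1 fast=1: a[fast]=0, fast++
slow=1 fast=2: a[fast]=6≠0 swap→a[1]=6, slow++,fast++
slow=2 fast=3: a[fast]=6≠0 swap→a[2]=6, slow++,fast++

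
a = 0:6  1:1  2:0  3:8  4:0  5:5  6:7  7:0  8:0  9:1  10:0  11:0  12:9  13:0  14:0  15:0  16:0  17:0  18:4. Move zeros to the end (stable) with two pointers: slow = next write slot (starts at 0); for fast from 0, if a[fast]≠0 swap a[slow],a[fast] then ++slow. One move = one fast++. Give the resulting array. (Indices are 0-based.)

(s=0,f=0) a[fast]=6≠0 swap→a[0]=6 → slow++,fast++
(s=1,f=1) a[fast]=1≠0 swap→a[1]=1 → slow++,fast++
(s=2,f=2) a[fast]=0 → fast++
(s=2,f=3) a[fast]=8≠0 swap→a[2]=8 → slow++,fast++
(s=3,f=4) a[fast]=0 → fast++
(s=3,f=5) a[fast]=5≠0 swap→a[3]=5 → slow++,fast++
(s=4,f=6) a[fast]=7≠0 swap→a[4]=7 → slow++,fast++
(s=5,f=7) a[fast]=0 → fast++
(s=5,f=8) a[fast]=0 → fast++
(s=5,f=9) a[fast]=1≠0 swap→a[5]=1 → slow++,fast++
(s=6,f=10) a[fast]=0 → fast++
(s=6,f=11) a[fast]=0 → fast++
(s=6,f=12) a[fast]=9≠0 swap→a[6]=9 → slow++,fast++
(s=7,f=13) a[fast]=0 → fast++
(s=7,f=14) a[fast]=0 → fast++
(s=7,f=15) a[fast]=0 → fast++
(s=7,f=16) a[fast]=0 → fast++
(s=7,f=17) a[fast]=0 → fast++
(s=7,f=18) a[fast]=4≠0 swap→a[7]=4 → slow++,fast++

[6, 1, 8, 5, 7, 1, 9, 4, 0, 0, 0, 0, 0, 0, 0, 0, 0, 0, 0]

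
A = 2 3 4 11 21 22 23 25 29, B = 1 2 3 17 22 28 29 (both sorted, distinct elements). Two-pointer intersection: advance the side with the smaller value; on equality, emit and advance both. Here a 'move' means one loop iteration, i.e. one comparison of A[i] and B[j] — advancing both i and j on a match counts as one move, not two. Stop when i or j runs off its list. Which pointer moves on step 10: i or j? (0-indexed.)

[i=0,j=0] 2>1 → j++
[i=0,j=1] 2==2 emit → i++,j++
[i=1,j=2] 3==3 emit → i++,j++
[i=2,j=3] 4<17 → i++
[i=3,j=3] 11<17 → i++
[i=4,j=3] 21>17 → j++
[i=4,j=4] 21<22 → i++
[i=5,j=4] 22==22 emit → i++,j++
[i=6,j=5] 23<28 → i++
[i=7,j=5] 25<28 → i++

i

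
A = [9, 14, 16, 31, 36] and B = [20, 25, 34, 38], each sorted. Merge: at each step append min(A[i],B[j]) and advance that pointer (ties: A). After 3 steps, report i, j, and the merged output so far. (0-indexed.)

i=0 j=0: A[i]=9<=B[j]=20 take 9, i++
i=1 j=0: A[i]=14<=B[j]=20 take 14, i++
i=2 j=0: A[i]=16<=B[j]=20 take 16, i++

i=3, j=0, merged so far=[9, 14, 16]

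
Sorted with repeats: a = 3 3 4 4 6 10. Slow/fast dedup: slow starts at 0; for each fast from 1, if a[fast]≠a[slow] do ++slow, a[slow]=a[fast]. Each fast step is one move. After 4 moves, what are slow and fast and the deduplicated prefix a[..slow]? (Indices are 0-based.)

slow=2, fast=5, prefix=[3, 4, 6]

(s=0,f=1) a[fast]=3=a[slow] dup → fast++
(s=0,f=2) a[fast]=4≠a[slow]=3 write a[1]=4 → slow++,fast++
(s=1,f=3) a[fast]=4=a[slow] dup → fast++
(s=1,f=4) a[fast]=6≠a[slow]=4 write a[2]=6 → slow++,fast++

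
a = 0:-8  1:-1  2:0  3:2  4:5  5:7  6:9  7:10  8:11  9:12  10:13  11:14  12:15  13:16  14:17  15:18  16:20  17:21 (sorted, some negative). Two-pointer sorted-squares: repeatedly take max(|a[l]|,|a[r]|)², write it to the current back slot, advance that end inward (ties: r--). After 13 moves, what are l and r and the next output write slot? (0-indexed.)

l=1, r=5, next write slot=4

l=0 r=17: |-8|<=|21| out[17]=441, r--
l=0 r=16: |-8|<=|20| out[16]=400, r--
l=0 r=15: |-8|<=|18| out[15]=324, r--
l=0 r=14: |-8|<=|17| out[14]=289, r--
l=0 r=13: |-8|<=|16| out[13]=256, r--
l=0 r=12: |-8|<=|15| out[12]=225, r--
l=0 r=11: |-8|<=|14| out[11]=196, r--
l=0 r=10: |-8|<=|13| out[10]=169, r--
l=0 r=9: |-8|<=|12| out[9]=144, r--
l=0 r=8: |-8|<=|11| out[8]=121, r--
l=0 r=7: |-8|<=|10| out[7]=100, r--
l=0 r=6: |-8|<=|9| out[6]=81, r--
l=0 r=5: |-8|>|7| out[5]=64, l++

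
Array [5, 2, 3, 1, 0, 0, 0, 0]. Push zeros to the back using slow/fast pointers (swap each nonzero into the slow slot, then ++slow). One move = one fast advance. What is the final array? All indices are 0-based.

[5, 2, 3, 1, 0, 0, 0, 0]

(s=0,f=0) a[fast]=5≠0 swap→a[0]=5 → slow++,fast++
(s=1,f=1) a[fast]=2≠0 swap→a[1]=2 → slow++,fast++
(s=2,f=2) a[fast]=3≠0 swap→a[2]=3 → slow++,fast++
(s=3,f=3) a[fast]=1≠0 swap→a[3]=1 → slow++,fast++
(s=4,f=4) a[fast]=0 → fast++
(s=4,f=5) a[fast]=0 → fast++
(s=4,f=6) a[fast]=0 → fast++
(s=4,f=7) a[fast]=0 → fast++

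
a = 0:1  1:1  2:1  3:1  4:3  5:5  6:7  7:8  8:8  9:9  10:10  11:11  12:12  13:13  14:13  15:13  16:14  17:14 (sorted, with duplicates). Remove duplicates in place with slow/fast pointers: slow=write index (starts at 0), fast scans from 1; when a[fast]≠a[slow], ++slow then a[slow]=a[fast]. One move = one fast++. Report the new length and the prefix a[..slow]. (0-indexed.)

slow=0 fast=1: a[fast]=1=a[slow] dup, fast++
slow=0 fast=2: a[fast]=1=a[slow] dup, fast++
slow=0 fast=3: a[fast]=1=a[slow] dup, fast++
slow=0 fast=4: a[fast]=3≠a[slow]=1 write a[1]=3, slow++,fast++
slow=1 fast=5: a[fast]=5≠a[slow]=3 write a[2]=5, slow++,fast++
slow=2 fast=6: a[fast]=7≠a[slow]=5 write a[3]=7, slow++,fast++
slow=3 fast=7: a[fast]=8≠a[slow]=7 write a[4]=8, slow++,fast++
slow=4 fast=8: a[fast]=8=a[slow] dup, fast++
slow=4 fast=9: a[fast]=9≠a[slow]=8 write a[5]=9, slow++,fast++
slow=5 fast=10: a[fast]=10≠a[slow]=9 write a[6]=10, slow++,fast++
slow=6 fast=11: a[fast]=11≠a[slow]=10 write a[7]=11, slow++,fast++
slow=7 fast=12: a[fast]=12≠a[slow]=11 write a[8]=12, slow++,fast++
slow=8 fast=13: a[fast]=13≠a[slow]=12 write a[9]=13, slow++,fast++
slow=9 fast=14: a[fast]=13=a[slow] dup, fast++
slow=9 fast=15: a[fast]=13=a[slow] dup, fast++
slow=9 fast=16: a[fast]=14≠a[slow]=13 write a[10]=14, slow++,fast++
slow=10 fast=17: a[fast]=14=a[slow] dup, fast++

length 11; prefix = [1, 3, 5, 7, 8, 9, 10, 11, 12, 13, 14]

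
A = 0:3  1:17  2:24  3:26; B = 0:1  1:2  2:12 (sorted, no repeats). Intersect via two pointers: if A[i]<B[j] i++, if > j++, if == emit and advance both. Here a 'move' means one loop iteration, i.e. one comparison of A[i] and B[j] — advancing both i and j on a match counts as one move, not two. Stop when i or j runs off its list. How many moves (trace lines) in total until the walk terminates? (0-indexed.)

i=0 j=0: 3>1, j++
i=0 j=1: 3>2, j++
i=0 j=2: 3<12, i++
i=1 j=2: 17>12, j++

4 moves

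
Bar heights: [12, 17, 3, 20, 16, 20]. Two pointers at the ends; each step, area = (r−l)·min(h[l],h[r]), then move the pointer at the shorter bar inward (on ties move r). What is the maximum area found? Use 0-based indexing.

[0,5] min(12,20)*5=60 best=60 * → l++
[1,5] min(17,20)*4=68 best=68 * → l++
[2,5] min(3,20)*3=9 best=68 → l++
[3,5] min(20,20)*2=40 best=68 → r--
[3,4] min(20,16)*1=16 best=68 → r--

max area = 68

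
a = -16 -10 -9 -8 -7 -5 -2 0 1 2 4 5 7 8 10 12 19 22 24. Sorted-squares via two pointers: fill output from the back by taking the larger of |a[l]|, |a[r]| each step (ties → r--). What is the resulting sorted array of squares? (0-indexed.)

[0, 1, 4, 4, 16, 25, 25, 49, 49, 64, 64, 81, 100, 100, 144, 256, 361, 484, 576]

[0,18] |-16|<=|24| out[18]=576 → r--
[0,17] |-16|<=|22| out[17]=484 → r--
[0,16] |-16|<=|19| out[16]=361 → r--
[0,15] |-16|>|12| out[15]=256 → l++
[1,15] |-10|<=|12| out[14]=144 → r--
[1,14] |-10|<=|10| out[13]=100 → r--
[1,13] |-10|>|8| out[12]=100 → l++
[2,13] |-9|>|8| out[11]=81 → l++
[3,13] |-8|<=|8| out[10]=64 → r--
[3,12] |-8|>|7| out[9]=64 → l++
[4,12] |-7|<=|7| out[8]=49 → r--
[4,11] |-7|>|5| out[7]=49 → l++
[5,11] |-5|<=|5| out[6]=25 → r--
[5,10] |-5|>|4| out[5]=25 → l++
[6,10] |-2|<=|4| out[4]=16 → r--
[6,9] |-2|<=|2| out[3]=4 → r--
[6,8] |-2|>|1| out[2]=4 → l++
[7,8] |0|<=|1| out[1]=1 → r--
[7,7] |0|<=|0| out[0]=0 → r--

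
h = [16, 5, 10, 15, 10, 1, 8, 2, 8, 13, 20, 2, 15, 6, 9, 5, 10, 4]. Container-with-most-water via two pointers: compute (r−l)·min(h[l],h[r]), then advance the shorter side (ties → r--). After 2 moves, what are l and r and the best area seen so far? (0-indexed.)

l=0 r=17: min(16,4)*17=68 best=68 *, r--
l=0 r=16: min(16,10)*16=160 best=160 *, r--

l=0, r=15, best area=160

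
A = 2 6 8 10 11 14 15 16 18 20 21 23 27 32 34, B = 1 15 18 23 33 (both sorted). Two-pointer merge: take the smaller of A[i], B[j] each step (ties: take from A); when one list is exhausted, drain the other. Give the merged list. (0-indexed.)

[1, 2, 6, 8, 10, 11, 14, 15, 15, 16, 18, 18, 20, 21, 23, 23, 27, 32, 33, 34]

[i=0,j=0] A[i]=2>B[j]=1 take 1 → j++
[i=0,j=1] A[i]=2<=B[j]=15 take 2 → i++
[i=1,j=1] A[i]=6<=B[j]=15 take 6 → i++
[i=2,j=1] A[i]=8<=B[j]=15 take 8 → i++
[i=3,j=1] A[i]=10<=B[j]=15 take 10 → i++
[i=4,j=1] A[i]=11<=B[j]=15 take 11 → i++
[i=5,j=1] A[i]=14<=B[j]=15 take 14 → i++
[i=6,j=1] A[i]=15<=B[j]=15 take 15 → i++
[i=7,j=1] A[i]=16>B[j]=15 take 15 → j++
[i=7,j=2] A[i]=16<=B[j]=18 take 16 → i++
[i=8,j=2] A[i]=18<=B[j]=18 take 18 → i++
[i=9,j=2] A[i]=20>B[j]=18 take 18 → j++
[i=9,j=3] A[i]=20<=B[j]=23 take 20 → i++
[i=10,j=3] A[i]=21<=B[j]=23 take 21 → i++
[i=11,j=3] A[i]=23<=B[j]=23 take 23 → i++
[i=12,j=3] A[i]=27>B[j]=23 take 23 → j++
[i=12,j=4] A[i]=27<=B[j]=33 take 27 → i++
[i=13,j=4] A[i]=32<=B[j]=33 take 32 → i++
[i=14,j=4] A[i]=34>B[j]=33 take 33 → j++
[i=14,j=5] B done, take A[i]=34 → i++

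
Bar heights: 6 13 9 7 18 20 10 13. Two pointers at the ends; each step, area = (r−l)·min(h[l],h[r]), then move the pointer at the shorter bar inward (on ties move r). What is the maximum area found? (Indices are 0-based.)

l=0 r=7: min(6,13)*7=42 best=42 *, l++
l=1 r=7: min(13,13)*6=78 best=78 *, r--
l=1 r=6: min(13,10)*5=50 best=78, r--
l=1 r=5: min(13,20)*4=52 best=78, l++
l=2 r=5: min(9,20)*3=27 best=78, l++
l=3 r=5: min(7,20)*2=14 best=78, l++
l=4 r=5: min(18,20)*1=18 best=78, l++

max area = 78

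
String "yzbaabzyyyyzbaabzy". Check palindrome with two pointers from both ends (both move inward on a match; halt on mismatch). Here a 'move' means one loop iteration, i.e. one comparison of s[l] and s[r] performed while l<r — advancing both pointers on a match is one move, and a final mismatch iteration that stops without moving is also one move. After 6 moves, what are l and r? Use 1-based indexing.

[1,18] 'y'=='y' → l++,r--
[2,17] 'z'=='z' → l++,r--
[3,16] 'b'=='b' → l++,r--
[4,15] 'a'=='a' → l++,r--
[5,14] 'a'=='a' → l++,r--
[6,13] 'b'=='b' → l++,r--

l=7, r=12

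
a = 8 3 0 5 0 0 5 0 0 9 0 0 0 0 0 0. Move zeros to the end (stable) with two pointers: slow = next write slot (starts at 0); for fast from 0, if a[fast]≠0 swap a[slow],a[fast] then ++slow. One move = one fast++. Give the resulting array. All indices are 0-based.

(s=0,f=0) a[fast]=8≠0 swap→a[0]=8 → slow++,fast++
(s=1,f=1) a[fast]=3≠0 swap→a[1]=3 → slow++,fast++
(s=2,f=2) a[fast]=0 → fast++
(s=2,f=3) a[fast]=5≠0 swap→a[2]=5 → slow++,fast++
(s=3,f=4) a[fast]=0 → fast++
(s=3,f=5) a[fast]=0 → fast++
(s=3,f=6) a[fast]=5≠0 swap→a[3]=5 → slow++,fast++
(s=4,f=7) a[fast]=0 → fast++
(s=4,f=8) a[fast]=0 → fast++
(s=4,f=9) a[fast]=9≠0 swap→a[4]=9 → slow++,fast++
(s=5,f=10) a[fast]=0 → fast++
(s=5,f=11) a[fast]=0 → fast++
(s=5,f=12) a[fast]=0 → fast++
(s=5,f=13) a[fast]=0 → fast++
(s=5,f=14) a[fast]=0 → fast++
(s=5,f=15) a[fast]=0 → fast++

[8, 3, 5, 5, 9, 0, 0, 0, 0, 0, 0, 0, 0, 0, 0, 0]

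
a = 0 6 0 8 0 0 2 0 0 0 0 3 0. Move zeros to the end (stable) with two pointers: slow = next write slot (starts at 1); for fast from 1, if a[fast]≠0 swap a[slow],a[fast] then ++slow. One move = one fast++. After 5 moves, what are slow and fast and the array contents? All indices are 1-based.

slow=3, fast=6, a=[6, 8, 0, 0, 0, 0, 2, 0, 0, 0, 0, 3, 0]

(s=1,f=1) a[fast]=0 → fast++
(s=1,f=2) a[fast]=6≠0 swap→a[1]=6 → slow++,fast++
(s=2,f=3) a[fast]=0 → fast++
(s=2,f=4) a[fast]=8≠0 swap→a[2]=8 → slow++,fast++
(s=3,f=5) a[fast]=0 → fast++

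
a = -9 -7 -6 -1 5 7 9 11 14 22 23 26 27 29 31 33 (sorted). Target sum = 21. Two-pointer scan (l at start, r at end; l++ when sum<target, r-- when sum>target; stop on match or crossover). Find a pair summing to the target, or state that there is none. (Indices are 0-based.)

l=0 r=15: -9+33=24 >21, r--
l=0 r=14: -9+31=22 >21, r--
l=0 r=13: -9+29=20 <21, l++
l=1 r=13: -7+29=22 >21, r--
l=1 r=12: -7+27=20 <21, l++
l=2 r=12: -6+27=21, found

(-6, 27)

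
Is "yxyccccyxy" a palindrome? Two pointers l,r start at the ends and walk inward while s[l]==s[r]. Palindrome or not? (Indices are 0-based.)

palindrome

[0,9] 'y'=='y' → l++,r--
[1,8] 'x'=='x' → l++,r--
[2,7] 'y'=='y' → l++,r--
[3,6] 'c'=='c' → l++,r--
[4,5] 'c'=='c' → l++,r--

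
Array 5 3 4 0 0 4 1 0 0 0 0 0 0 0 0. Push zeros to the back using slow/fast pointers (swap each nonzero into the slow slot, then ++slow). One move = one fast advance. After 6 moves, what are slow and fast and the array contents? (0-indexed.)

slow=0 fast=0: a[fast]=5≠0 swap→a[0]=5, slow++,fast++
slow=1 fast=1: a[fast]=3≠0 swap→a[1]=3, slow++,fast++
slow=2 fast=2: a[fast]=4≠0 swap→a[2]=4, slow++,fast++
slow=3 fast=3: a[fast]=0, fast++
slow=3 fast=4: a[fast]=0, fast++
slow=3 fast=5: a[fast]=4≠0 swap→a[3]=4, slow++,fast++

slow=4, fast=6, a=[5, 3, 4, 4, 0, 0, 1, 0, 0, 0, 0, 0, 0, 0, 0]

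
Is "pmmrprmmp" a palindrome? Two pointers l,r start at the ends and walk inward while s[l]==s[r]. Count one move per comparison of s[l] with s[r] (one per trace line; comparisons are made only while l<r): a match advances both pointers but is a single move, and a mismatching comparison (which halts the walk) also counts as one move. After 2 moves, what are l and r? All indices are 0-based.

l=2, r=6

l=0 r=8: 'p'=='p', l++,r--
l=1 r=7: 'm'=='m', l++,r--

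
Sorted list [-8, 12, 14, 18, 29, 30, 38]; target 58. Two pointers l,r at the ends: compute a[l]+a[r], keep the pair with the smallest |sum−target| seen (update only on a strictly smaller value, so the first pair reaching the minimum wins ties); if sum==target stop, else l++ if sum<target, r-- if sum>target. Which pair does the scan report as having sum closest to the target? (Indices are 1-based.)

l=1 r=7: -8+38=30 d=28 *, l++
l=2 r=7: 12+38=50 d=8 *, l++
l=3 r=7: 14+38=52 d=6 *, l++
l=4 r=7: 18+38=56 d=2 *, l++
l=5 r=7: 29+38=67 d=9, r--
l=5 r=6: 29+30=59 d=1 *, r--

pair (29, 30) with sum 59 (|Δ|=1)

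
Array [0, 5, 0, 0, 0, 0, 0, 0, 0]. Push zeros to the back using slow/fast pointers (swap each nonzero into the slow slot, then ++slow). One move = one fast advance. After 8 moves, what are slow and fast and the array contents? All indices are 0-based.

slow=1, fast=8, a=[5, 0, 0, 0, 0, 0, 0, 0, 0]

slow=0 fast=0: a[fast]=0, fast++
slow=0 fast=1: a[fast]=5≠0 swap→a[0]=5, slow++,fast++
slow=1 fast=2: a[fast]=0, fast++
slow=1 fast=3: a[fast]=0, fast++
slow=1 fast=4: a[fast]=0, fast++
slow=1 fast=5: a[fast]=0, fast++
slow=1 fast=6: a[fast]=0, fast++
slow=1 fast=7: a[fast]=0, fast++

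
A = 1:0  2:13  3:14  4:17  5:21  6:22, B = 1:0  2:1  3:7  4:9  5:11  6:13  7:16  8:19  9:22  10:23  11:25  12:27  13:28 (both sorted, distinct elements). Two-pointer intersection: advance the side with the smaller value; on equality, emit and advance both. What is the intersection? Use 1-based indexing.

intersection = [0, 13, 22]

i=1 j=1: 0==0 emit, i++,j++
i=2 j=2: 13>1, j++
i=2 j=3: 13>7, j++
i=2 j=4: 13>9, j++
i=2 j=5: 13>11, j++
i=2 j=6: 13==13 emit, i++,j++
i=3 j=7: 14<16, i++
i=4 j=7: 17>16, j++
i=4 j=8: 17<19, i++
i=5 j=8: 21>19, j++
i=5 j=9: 21<22, i++
i=6 j=9: 22==22 emit, i++,j++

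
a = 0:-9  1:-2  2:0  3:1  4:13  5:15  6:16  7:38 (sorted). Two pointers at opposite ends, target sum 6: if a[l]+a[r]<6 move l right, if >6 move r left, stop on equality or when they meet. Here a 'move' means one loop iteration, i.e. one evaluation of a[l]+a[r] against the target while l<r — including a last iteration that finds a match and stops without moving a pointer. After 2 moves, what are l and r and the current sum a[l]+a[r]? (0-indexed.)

l=0, r=5, sum=6

[0,7] -9+38=29 >6 → r--
[0,6] -9+16=7 >6 → r--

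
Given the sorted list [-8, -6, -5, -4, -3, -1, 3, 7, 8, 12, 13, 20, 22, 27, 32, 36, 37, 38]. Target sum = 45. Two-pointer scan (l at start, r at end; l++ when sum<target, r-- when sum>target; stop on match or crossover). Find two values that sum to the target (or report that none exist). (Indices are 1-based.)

[1,18] -8+38=30 <45 → l++
[2,18] -6+38=32 <45 → l++
[3,18] -5+38=33 <45 → l++
[4,18] -4+38=34 <45 → l++
[5,18] -3+38=35 <45 → l++
[6,18] -1+38=37 <45 → l++
[7,18] 3+38=41 <45 → l++
[8,18] 7+38=45 → found

(7, 38)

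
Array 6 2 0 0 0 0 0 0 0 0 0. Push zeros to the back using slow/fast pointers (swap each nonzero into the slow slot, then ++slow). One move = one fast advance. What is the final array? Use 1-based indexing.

[6, 2, 0, 0, 0, 0, 0, 0, 0, 0, 0]

(s=1,f=1) a[fast]=6≠0 swap→a[1]=6 → slow++,fast++
(s=2,f=2) a[fast]=2≠0 swap→a[2]=2 → slow++,fast++
(s=3,f=3) a[fast]=0 → fast++
(s=3,f=4) a[fast]=0 → fast++
(s=3,f=5) a[fast]=0 → fast++
(s=3,f=6) a[fast]=0 → fast++
(s=3,f=7) a[fast]=0 → fast++
(s=3,f=8) a[fast]=0 → fast++
(s=3,f=9) a[fast]=0 → fast++
(s=3,f=10) a[fast]=0 → fast++
(s=3,f=11) a[fast]=0 → fast++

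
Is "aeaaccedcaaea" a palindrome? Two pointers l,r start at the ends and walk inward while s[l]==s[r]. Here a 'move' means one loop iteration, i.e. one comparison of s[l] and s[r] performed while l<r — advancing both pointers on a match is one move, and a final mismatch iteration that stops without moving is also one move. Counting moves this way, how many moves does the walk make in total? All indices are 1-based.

[1,13] 'a'=='a' → l++,r--
[2,12] 'e'=='e' → l++,r--
[3,11] 'a'=='a' → l++,r--
[4,10] 'a'=='a' → l++,r--
[5,9] 'c'=='c' → l++,r--
[6,8] 'c'!='d' → stop

6 moves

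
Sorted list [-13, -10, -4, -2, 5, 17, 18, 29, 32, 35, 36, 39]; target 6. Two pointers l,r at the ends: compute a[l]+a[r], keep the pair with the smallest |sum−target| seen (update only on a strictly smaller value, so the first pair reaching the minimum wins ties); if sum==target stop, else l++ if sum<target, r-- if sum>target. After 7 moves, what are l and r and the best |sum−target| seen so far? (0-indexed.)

l=0 r=11: -13+39=26 d=20 *, r--
l=0 r=10: -13+36=23 d=17 *, r--
l=0 r=9: -13+35=22 d=16 *, r--
l=0 r=8: -13+32=19 d=13 *, r--
l=0 r=7: -13+29=16 d=10 *, r--
l=0 r=6: -13+18=5 d=1 *, l++
l=1 r=6: -10+18=8 d=2, r--

l=1, r=5, best |Δ|=1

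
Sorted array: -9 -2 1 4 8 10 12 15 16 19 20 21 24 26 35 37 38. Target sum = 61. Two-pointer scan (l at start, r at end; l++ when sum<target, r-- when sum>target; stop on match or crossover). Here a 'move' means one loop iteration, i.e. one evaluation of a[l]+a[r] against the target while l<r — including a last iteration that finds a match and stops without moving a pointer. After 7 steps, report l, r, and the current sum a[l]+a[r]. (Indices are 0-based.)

l=7, r=16, sum=53

[0,16] -9+38=29 <61 → l++
[1,16] -2+38=36 <61 → l++
[2,16] 1+38=39 <61 → l++
[3,16] 4+38=42 <61 → l++
[4,16] 8+38=46 <61 → l++
[5,16] 10+38=48 <61 → l++
[6,16] 12+38=50 <61 → l++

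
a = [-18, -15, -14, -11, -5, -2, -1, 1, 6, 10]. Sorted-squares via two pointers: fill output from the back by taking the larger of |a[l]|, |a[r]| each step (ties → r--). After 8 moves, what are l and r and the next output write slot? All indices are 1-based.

l=7, r=8, next write slot=2

l=1 r=10: |-18|>|10| out[10]=324, l++
l=2 r=10: |-15|>|10| out[9]=225, l++
l=3 r=10: |-14|>|10| out[8]=196, l++
l=4 r=10: |-11|>|10| out[7]=121, l++
l=5 r=10: |-5|<=|10| out[6]=100, r--
l=5 r=9: |-5|<=|6| out[5]=36, r--
l=5 r=8: |-5|>|1| out[4]=25, l++
l=6 r=8: |-2|>|1| out[3]=4, l++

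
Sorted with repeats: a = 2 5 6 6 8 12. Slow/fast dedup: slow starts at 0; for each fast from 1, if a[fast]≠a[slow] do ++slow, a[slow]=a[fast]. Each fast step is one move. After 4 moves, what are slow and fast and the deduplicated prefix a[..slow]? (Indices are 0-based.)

slow=0 fast=1: a[fast]=5≠a[slow]=2 write a[1]=5, slow++,fast++
slow=1 fast=2: a[fast]=6≠a[slow]=5 write a[2]=6, slow++,fast++
slow=2 fast=3: a[fast]=6=a[slow] dup, fast++
slow=2 fast=4: a[fast]=8≠a[slow]=6 write a[3]=8, slow++,fast++

slow=3, fast=5, prefix=[2, 5, 6, 8]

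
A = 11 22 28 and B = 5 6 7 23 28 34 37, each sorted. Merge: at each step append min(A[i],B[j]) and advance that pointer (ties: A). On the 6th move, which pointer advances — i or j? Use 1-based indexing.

[i=1,j=1] A[i]=11>B[j]=5 take 5 → j++
[i=1,j=2] A[i]=11>B[j]=6 take 6 → j++
[i=1,j=3] A[i]=11>B[j]=7 take 7 → j++
[i=1,j=4] A[i]=11<=B[j]=23 take 11 → i++
[i=2,j=4] A[i]=22<=B[j]=23 take 22 → i++
[i=3,j=4] A[i]=28>B[j]=23 take 23 → j++

j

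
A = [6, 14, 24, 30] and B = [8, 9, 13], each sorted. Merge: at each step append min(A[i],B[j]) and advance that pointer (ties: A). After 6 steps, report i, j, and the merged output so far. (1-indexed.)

[i=1,j=1] A[i]=6<=B[j]=8 take 6 → i++
[i=2,j=1] A[i]=14>B[j]=8 take 8 → j++
[i=2,j=2] A[i]=14>B[j]=9 take 9 → j++
[i=2,j=3] A[i]=14>B[j]=13 take 13 → j++
[i=2,j=4] B done, take A[i]=14 → i++
[i=3,j=4] B done, take A[i]=24 → i++

i=4, j=4, merged so far=[6, 8, 9, 13, 14, 24]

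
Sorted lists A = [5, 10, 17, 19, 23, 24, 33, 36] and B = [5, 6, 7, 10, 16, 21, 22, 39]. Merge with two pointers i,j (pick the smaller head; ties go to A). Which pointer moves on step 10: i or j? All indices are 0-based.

[i=0,j=0] A[i]=5<=B[j]=5 take 5 → i++
[i=1,j=0] A[i]=10>B[j]=5 take 5 → j++
[i=1,j=1] A[i]=10>B[j]=6 take 6 → j++
[i=1,j=2] A[i]=10>B[j]=7 take 7 → j++
[i=1,j=3] A[i]=10<=B[j]=10 take 10 → i++
[i=2,j=3] A[i]=17>B[j]=10 take 10 → j++
[i=2,j=4] A[i]=17>B[j]=16 take 16 → j++
[i=2,j=5] A[i]=17<=B[j]=21 take 17 → i++
[i=3,j=5] A[i]=19<=B[j]=21 take 19 → i++
[i=4,j=5] A[i]=23>B[j]=21 take 21 → j++

j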